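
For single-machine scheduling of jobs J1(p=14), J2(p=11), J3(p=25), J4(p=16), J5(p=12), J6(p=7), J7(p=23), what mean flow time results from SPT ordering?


SPT order: J6 → J2 → J5 → J1 → J4 → J7 → J3
Completion times:
  J6: C=7
  J2: C=18
  J5: C=30
  J1: C=44
  J4: C=60
  J7: C=83
  J3: C=108
Sum = 350, n = 7
Mean flow = 350/7
= 50.00


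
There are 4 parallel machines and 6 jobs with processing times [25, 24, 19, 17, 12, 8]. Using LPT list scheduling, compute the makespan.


Jobs (LPT sorted): [25, 24, 19, 17, 12, 8]
Machines: 4
  J=25 → Machine 1 (load: 0+25=25)
  J=24 → Machine 2 (load: 0+24=24)
  J=19 → Machine 3 (load: 0+19=19)
  J=17 → Machine 4 (load: 0+17=17)
  J=12 → Machine 4 (load: 17+12=29)
  J=8 → Machine 3 (load: 19+8=27)
Machine loads: [25, 24, 27, 29]
Makespan = max = 29 time units


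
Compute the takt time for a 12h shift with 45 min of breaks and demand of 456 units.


Available = 12×60 - 45 = 675 min
Takt time = 675 / 456
= 1.48 min/unit


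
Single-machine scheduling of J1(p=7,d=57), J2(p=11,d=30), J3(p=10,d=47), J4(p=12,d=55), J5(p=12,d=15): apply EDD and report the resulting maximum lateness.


EDD order: J5 → J2 → J3 → J4 → J1
Completion and lateness:
  J5: C=12, d=15, L=12-15=-3
  J2: C=23, d=30, L=23-30=-7
  J3: C=33, d=47, L=33-47=-14
  J4: C=45, d=55, L=45-55=-10
  J1: C=52, d=57, L=52-57=-5
Lmax = max(-3, -7, -14, -10, -5)
= -3


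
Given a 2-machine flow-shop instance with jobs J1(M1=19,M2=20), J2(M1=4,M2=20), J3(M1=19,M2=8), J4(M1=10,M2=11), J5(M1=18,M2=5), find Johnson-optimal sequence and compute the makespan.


Johnson's rule:
Group 1 (M1≤M2, sort by M1): ['J2', 'J4', 'J1']
Group 2 (M1>M2, sort desc M2): ['J3', 'J5']
Sequence: J2 → J4 → J1 → J3 → J5
Makespan calculation:
  J2: M1 done=4, M2 done=24
  J4: M1 done=14, M2 done=35
  J1: M1 done=33, M2 done=55
  J3: M1 done=52, M2 done=63
  J5: M1 done=70, M2 done=75
= Sequence: J2 → J4 → J1 → J3 → J5, Makespan: 75


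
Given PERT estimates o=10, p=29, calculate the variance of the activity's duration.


σ² = ((p - o) / 6)² = (p - o)² / 36
= (29 - 10)² / 36
= 19² / 36
= 361 / 36
= 10.0278


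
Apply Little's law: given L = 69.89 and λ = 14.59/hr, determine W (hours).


Little's law: L = λW → W = L / λ
= 69.89 / 14.59
= 4.79 hours


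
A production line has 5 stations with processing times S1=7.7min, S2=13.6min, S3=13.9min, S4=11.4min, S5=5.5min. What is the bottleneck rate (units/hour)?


Bottleneck = longest station time
Station times: [7.7, 13.6, 13.9, 11.4, 5.5]
Max = 13.9 min
Rate = 60 / 13.9
= 4.32 units/hour (bottleneck: 13.9min)


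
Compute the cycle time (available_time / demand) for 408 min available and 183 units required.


Cycle time = available time / demand
= 408 / 183
= 2.23 min/unit


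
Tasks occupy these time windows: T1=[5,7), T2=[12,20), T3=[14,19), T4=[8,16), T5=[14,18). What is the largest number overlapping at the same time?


Check each time point for overlaps:
  t=14: 4 tasks active (T2, T3, T4, T5)
Max concurrent = 4


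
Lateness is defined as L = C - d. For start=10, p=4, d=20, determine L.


Completion = 10 + 4 = 14
Lateness = C - d = 14 - 20
= -6


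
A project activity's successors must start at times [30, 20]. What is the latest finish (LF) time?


LF = min of all successor start times
Successors start at: [30, 20]
LF = min(30, 20)
= 20


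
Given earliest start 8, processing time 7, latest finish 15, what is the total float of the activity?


EF = ES + duration = 8 + 7 = 15
LS = LF - duration = 15 - 7 = 8
Total Float = LF - EF = 15 - 15
(or LS - ES = 8 - 8)
= 0


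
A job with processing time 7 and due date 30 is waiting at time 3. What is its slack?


Slack = due - current_time - processing
= 30 - 3 - 7
= 20


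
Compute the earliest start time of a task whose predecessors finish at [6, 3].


ES = max of all predecessor completion times
Predecessors: [6, 3]
ES = max(6, 3)
= 6


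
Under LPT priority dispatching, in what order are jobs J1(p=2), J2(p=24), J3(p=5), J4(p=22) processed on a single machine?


LPT: sort by longest processing time first
  J2: p=24
  J4: p=22
  J3: p=5
  J1: p=2
Order: J2 → J4 → J3 → J1


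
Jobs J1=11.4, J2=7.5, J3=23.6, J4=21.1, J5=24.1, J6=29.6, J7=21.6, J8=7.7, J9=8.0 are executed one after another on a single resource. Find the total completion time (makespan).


Sequential makespan: sum all processing times
= 11.4 + 7.5 + 23.6 + 21.1 + 24.1 + 29.6 + 21.6 + 7.7 + 8.0
= 154.6 time units


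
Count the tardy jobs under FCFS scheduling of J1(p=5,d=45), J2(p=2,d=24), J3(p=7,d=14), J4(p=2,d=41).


Completion vs due date:
  J1: C=5, d=45 → on time
  J2: C=7, d=24 → on time
  J3: C=14, d=14 → on time
  J4: C=16, d=41 → on time
Tardy jobs: none
Count = 0


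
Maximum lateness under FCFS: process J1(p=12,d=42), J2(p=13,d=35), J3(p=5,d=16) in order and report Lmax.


Lateness per job (L = C - d):
  J1: C=12, d=42, L=-30
  J2: C=25, d=35, L=-10
  J3: C=30, d=16, L=14
Lmax = max(-30, -10, 14)
= 14


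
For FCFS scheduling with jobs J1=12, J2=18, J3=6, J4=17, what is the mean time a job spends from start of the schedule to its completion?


Completion times:
  J1: completes at 12
  J2: completes at 30
  J3: completes at 36
  J4: completes at 53
Sum = 131
Average = 131/4
= 32.75


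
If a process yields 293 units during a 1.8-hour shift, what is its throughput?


Throughput = units / time
= 293 / 1.8
= 162.8 units/hour


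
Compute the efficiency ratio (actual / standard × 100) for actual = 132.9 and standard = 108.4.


Efficiency = (actual / standard) × 100
= (132.9 / 108.4) × 100
= 122.6%


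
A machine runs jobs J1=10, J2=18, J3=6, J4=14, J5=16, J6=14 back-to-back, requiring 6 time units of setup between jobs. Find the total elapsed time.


Makespan = Σ processing + (n-1) × setup
= (10 + 18 + 6 + 14 + 16 + 14) + (6-1)×6
= 78 + 30
= 108 time units


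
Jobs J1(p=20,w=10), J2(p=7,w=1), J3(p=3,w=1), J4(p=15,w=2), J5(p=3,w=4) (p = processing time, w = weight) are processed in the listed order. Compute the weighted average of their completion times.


Completion times:
  J1: C=20, w×C=10×20=200
  J2: C=27, w×C=1×27=27
  J3: C=30, w×C=1×30=30
  J4: C=45, w×C=2×45=90
  J5: C=48, w×C=4×48=192
Sum w×C = 539
Sum w = 18
Weighted avg = 539/18
= 29.94


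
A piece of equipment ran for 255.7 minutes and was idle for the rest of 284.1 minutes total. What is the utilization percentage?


Utilization = busy / total × 100
= 255.7 / 284.1 × 100
= 90.0%


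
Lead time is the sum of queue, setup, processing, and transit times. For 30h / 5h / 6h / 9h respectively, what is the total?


Lead time = queue + setup + processing + transit
= 30 + 5 + 6 + 9
= 50 hours


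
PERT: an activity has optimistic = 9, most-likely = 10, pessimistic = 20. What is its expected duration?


te = (o + 4m + p) / 6
= (9 + 4×10 + 20) / 6
= (9 + 40 + 20) / 6
= 69 / 6
= 11.50


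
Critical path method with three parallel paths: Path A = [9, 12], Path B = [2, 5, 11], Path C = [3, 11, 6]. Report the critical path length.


Path A: 9 + 12 = 21
Path B: 2 + 5 + 11 = 18
Path C: 3 + 11 + 6 = 20
Critical path = longest = max(21, 18, 20)
= 21 (Path A)


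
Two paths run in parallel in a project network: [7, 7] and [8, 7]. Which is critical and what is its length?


Path A: 7 + 7 = 14
Path B: 8 + 7 = 15
Critical path = longest = max(14, 15)
= 15 (Path B)


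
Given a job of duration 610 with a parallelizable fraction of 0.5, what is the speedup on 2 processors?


Amdahl's law: T_p = T × ((1-p) + p/N)
= 610 × ((1-0.5) + 0.5/2)
= 610 × (0.50 + 0.2500)
= 610 × 0.7500
= 457.50
Speedup = 610/457.50
= 1.33×


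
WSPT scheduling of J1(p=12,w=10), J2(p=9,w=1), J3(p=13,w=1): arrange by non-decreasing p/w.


WSPT (Smith's rule): sort by p/w ascending
  J1: p/w = 12/10 = 1.200
  J2: p/w = 9/1 = 9.000
  J3: p/w = 13/1 = 13.000
Order: J1 → J2 → J3


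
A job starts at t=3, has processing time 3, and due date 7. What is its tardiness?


Completion = start + processing = 3 + 3 = 6
Tardiness = max(0, C - d) = max(0, 6 - 7)
= max(0, -1)
= 0


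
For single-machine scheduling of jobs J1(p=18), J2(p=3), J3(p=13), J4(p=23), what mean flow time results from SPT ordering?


SPT order: J2 → J3 → J1 → J4
Completion times:
  J2: C=3
  J3: C=16
  J1: C=34
  J4: C=57
Sum = 110, n = 4
Mean flow = 110/4
= 27.50


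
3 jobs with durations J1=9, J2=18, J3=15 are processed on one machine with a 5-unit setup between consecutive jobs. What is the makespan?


Makespan = Σ processing + (n-1) × setup
= (9 + 18 + 15) + (3-1)×5
= 42 + 10
= 52 time units


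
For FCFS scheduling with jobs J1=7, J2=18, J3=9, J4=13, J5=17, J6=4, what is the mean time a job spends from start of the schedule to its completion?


Completion times:
  J1: completes at 7
  J2: completes at 25
  J3: completes at 34
  J4: completes at 47
  J5: completes at 64
  J6: completes at 68
Sum = 245
Average = 245/6
= 40.83


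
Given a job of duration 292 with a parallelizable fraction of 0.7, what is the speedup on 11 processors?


Amdahl's law: T_p = T × ((1-p) + p/N)
= 292 × ((1-0.7) + 0.7/11)
= 292 × (0.30 + 0.0636)
= 292 × 0.3636
= 106.18
Speedup = 292/106.18
= 2.75×


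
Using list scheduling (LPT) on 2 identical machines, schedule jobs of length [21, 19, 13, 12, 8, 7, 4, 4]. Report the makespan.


Jobs (LPT sorted): [21, 19, 13, 12, 8, 7, 4, 4]
Machines: 2
  J=21 → Machine 1 (load: 0+21=21)
  J=19 → Machine 2 (load: 0+19=19)
  J=13 → Machine 2 (load: 19+13=32)
  J=12 → Machine 1 (load: 21+12=33)
  J=8 → Machine 2 (load: 32+8=40)
  J=7 → Machine 1 (load: 33+7=40)
  J=4 → Machine 1 (load: 40+4=44)
  J=4 → Machine 2 (load: 40+4=44)
Machine loads: [44, 44]
Makespan = max = 44 time units


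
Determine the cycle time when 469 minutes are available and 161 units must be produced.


Cycle time = available time / demand
= 469 / 161
= 2.91 min/unit


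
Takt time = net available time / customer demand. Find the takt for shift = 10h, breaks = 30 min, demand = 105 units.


Available = 10×60 - 30 = 570 min
Takt time = 570 / 105
= 5.43 min/unit


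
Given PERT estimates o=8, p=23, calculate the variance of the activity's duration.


σ² = ((p - o) / 6)² = (p - o)² / 36
= (23 - 8)² / 36
= 15² / 36
= 225 / 36
= 6.2500


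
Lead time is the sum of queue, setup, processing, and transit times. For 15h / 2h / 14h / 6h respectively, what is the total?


Lead time = queue + setup + processing + transit
= 15 + 2 + 14 + 6
= 37 hours


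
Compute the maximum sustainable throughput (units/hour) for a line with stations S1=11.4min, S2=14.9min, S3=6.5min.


Bottleneck = longest station time
Station times: [11.4, 14.9, 6.5]
Max = 14.9 min
Rate = 60 / 14.9
= 4.03 units/hour (bottleneck: 14.9min)


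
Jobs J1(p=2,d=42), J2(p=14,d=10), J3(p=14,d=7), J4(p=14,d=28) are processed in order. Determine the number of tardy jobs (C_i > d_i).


Completion vs due date:
  J1: C=2, d=42 → on time
  J2: C=16, d=10 → TARDY
  J3: C=30, d=7 → TARDY
  J4: C=44, d=28 → TARDY
Tardy jobs: J2, J3, J4
Count = 3


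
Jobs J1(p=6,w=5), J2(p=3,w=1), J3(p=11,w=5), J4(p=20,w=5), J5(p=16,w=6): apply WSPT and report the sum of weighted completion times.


WSPT order (by p/w): J1 → J3 → J5 → J2 → J4
  J1: C=6, w·C=5×6=30
  J3: C=17, w·C=5×17=85
  J5: C=33, w·C=6×33=198
  J2: C=36, w·C=1×36=36
  J4: C=56, w·C=5×56=280
Σ w·C = 629
= 629


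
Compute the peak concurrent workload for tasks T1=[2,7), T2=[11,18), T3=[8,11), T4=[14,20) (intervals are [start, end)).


Check each time point for overlaps:
  t=14: 2 tasks active (T2, T4)
Max concurrent = 2


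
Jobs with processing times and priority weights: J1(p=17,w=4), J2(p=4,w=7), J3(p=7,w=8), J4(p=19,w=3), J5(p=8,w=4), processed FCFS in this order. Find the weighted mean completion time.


Completion times:
  J1: C=17, w×C=4×17=68
  J2: C=21, w×C=7×21=147
  J3: C=28, w×C=8×28=224
  J4: C=47, w×C=3×47=141
  J5: C=55, w×C=4×55=220
Sum w×C = 800
Sum w = 26
Weighted avg = 800/26
= 30.77


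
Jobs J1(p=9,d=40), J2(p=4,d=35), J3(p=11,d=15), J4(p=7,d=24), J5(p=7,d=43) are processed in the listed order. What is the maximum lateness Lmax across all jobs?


Lateness per job (L = C - d):
  J1: C=9, d=40, L=-31
  J2: C=13, d=35, L=-22
  J3: C=24, d=15, L=9
  J4: C=31, d=24, L=7
  J5: C=38, d=43, L=-5
Lmax = max(-31, -22, 9, 7, -5)
= 9


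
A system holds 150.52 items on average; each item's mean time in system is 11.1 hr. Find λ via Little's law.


Little's law: L = λW → λ = L / W
= 150.52 / 11.1
= 13.56 per hour


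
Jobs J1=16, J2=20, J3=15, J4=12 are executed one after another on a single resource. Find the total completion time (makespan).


Sequential makespan: sum all processing times
= 16 + 20 + 15 + 12
= 63 time units


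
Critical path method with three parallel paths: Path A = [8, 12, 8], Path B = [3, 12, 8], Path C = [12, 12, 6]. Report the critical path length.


Path A: 8 + 12 + 8 = 28
Path B: 3 + 12 + 8 = 23
Path C: 12 + 12 + 6 = 30
Critical path = longest = max(28, 23, 30)
= 30 (Path C)


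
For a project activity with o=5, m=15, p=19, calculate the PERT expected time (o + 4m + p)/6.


te = (o + 4m + p) / 6
= (5 + 4×15 + 19) / 6
= (5 + 60 + 19) / 6
= 84 / 6
= 14.00


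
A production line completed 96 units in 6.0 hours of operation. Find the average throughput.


Throughput = units / time
= 96 / 6.0
= 16.0 units/hour


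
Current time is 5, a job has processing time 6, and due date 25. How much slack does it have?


Slack = due - current_time - processing
= 25 - 5 - 6
= 14


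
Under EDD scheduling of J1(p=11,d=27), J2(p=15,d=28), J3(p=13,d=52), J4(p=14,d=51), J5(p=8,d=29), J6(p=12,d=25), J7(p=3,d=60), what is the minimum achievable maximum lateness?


EDD order: J6 → J1 → J2 → J5 → J4 → J3 → J7
Completion and lateness:
  J6: C=12, d=25, L=12-25=-13
  J1: C=23, d=27, L=23-27=-4
  J2: C=38, d=28, L=38-28=10
  J5: C=46, d=29, L=46-29=17
  J4: C=60, d=51, L=60-51=9
  J3: C=73, d=52, L=73-52=21
  J7: C=76, d=60, L=76-60=16
Lmax = max(-13, -4, 10, 17, 9, 21, 16)
= 21


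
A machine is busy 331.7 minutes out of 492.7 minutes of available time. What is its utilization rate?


Utilization = busy / total × 100
= 331.7 / 492.7 × 100
= 67.3%


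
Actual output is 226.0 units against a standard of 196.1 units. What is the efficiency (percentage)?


Efficiency = (actual / standard) × 100
= (226.0 / 196.1) × 100
= 115.2%


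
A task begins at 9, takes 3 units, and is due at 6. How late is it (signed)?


Completion = 9 + 3 = 12
Lateness = C - d = 12 - 6
= 6


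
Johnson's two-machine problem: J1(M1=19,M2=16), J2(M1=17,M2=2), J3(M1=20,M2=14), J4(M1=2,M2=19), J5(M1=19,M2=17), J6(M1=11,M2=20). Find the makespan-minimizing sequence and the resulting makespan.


Johnson's rule:
Group 1 (M1≤M2, sort by M1): ['J4', 'J6']
Group 2 (M1>M2, sort desc M2): ['J5', 'J1', 'J3', 'J2']
Sequence: J4 → J6 → J5 → J1 → J3 → J2
Makespan calculation:
  J4: M1 done=2, M2 done=21
  J6: M1 done=13, M2 done=41
  J5: M1 done=32, M2 done=58
  J1: M1 done=51, M2 done=74
  J3: M1 done=71, M2 done=88
  J2: M1 done=88, M2 done=90
= Sequence: J4 → J6 → J5 → J1 → J3 → J2, Makespan: 90


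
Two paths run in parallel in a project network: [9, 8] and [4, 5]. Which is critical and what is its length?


Path A: 9 + 8 = 17
Path B: 4 + 5 = 9
Critical path = longest = max(17, 9)
= 17 (Path A)


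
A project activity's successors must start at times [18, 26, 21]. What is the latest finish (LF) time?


LF = min of all successor start times
Successors start at: [18, 26, 21]
LF = min(18, 26, 21)
= 18


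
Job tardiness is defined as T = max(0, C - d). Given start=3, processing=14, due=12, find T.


Completion = start + processing = 3 + 14 = 17
Tardiness = max(0, C - d) = max(0, 17 - 12)
= max(0, 5)
= 5


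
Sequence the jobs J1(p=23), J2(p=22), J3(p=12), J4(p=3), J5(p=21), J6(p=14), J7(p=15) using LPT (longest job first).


LPT: sort by longest processing time first
  J1: p=23
  J2: p=22
  J5: p=21
  J7: p=15
  J6: p=14
  J3: p=12
  J4: p=3
Order: J1 → J2 → J5 → J7 → J6 → J3 → J4


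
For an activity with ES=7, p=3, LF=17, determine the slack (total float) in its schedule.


EF = ES + duration = 7 + 3 = 10
LS = LF - duration = 17 - 3 = 14
Total Float = LF - EF = 17 - 10
(or LS - ES = 14 - 7)
= 7


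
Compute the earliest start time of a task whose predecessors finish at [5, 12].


ES = max of all predecessor completion times
Predecessors: [5, 12]
ES = max(5, 12)
= 12


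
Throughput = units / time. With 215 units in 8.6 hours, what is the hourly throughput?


Throughput = units / time
= 215 / 8.6
= 25.0 units/hour


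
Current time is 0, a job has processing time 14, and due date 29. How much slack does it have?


Slack = due - current_time - processing
= 29 - 0 - 14
= 15


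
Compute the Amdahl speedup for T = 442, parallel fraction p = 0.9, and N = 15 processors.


Amdahl's law: T_p = T × ((1-p) + p/N)
= 442 × ((1-0.9) + 0.9/15)
= 442 × (0.10 + 0.0600)
= 442 × 0.1600
= 70.72
Speedup = 442/70.72
= 6.25×


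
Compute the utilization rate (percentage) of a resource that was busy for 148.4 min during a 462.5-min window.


Utilization = busy / total × 100
= 148.4 / 462.5 × 100
= 32.1%


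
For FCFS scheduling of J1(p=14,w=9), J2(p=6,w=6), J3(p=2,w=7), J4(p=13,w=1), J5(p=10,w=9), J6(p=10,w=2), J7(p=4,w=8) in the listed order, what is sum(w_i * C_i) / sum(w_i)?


Completion times:
  J1: C=14, w×C=9×14=126
  J2: C=20, w×C=6×20=120
  J3: C=22, w×C=7×22=154
  J4: C=35, w×C=1×35=35
  J5: C=45, w×C=9×45=405
  J6: C=55, w×C=2×55=110
  J7: C=59, w×C=8×59=472
Sum w×C = 1422
Sum w = 42
Weighted avg = 1422/42
= 33.86


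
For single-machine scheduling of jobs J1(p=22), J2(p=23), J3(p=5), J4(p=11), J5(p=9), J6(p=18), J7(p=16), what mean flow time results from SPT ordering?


SPT order: J3 → J5 → J4 → J7 → J6 → J1 → J2
Completion times:
  J3: C=5
  J5: C=14
  J4: C=25
  J7: C=41
  J6: C=59
  J1: C=81
  J2: C=104
Sum = 329, n = 7
Mean flow = 329/7
= 47.00


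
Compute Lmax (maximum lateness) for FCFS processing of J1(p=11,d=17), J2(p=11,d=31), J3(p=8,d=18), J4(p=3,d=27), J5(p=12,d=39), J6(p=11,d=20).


Lateness per job (L = C - d):
  J1: C=11, d=17, L=-6
  J2: C=22, d=31, L=-9
  J3: C=30, d=18, L=12
  J4: C=33, d=27, L=6
  J5: C=45, d=39, L=6
  J6: C=56, d=20, L=36
Lmax = max(-6, -9, 12, 6, 6, 36)
= 36


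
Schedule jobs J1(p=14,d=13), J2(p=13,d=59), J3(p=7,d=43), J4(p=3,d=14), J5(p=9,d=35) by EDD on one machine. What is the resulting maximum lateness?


EDD order: J1 → J4 → J5 → J3 → J2
Completion and lateness:
  J1: C=14, d=13, L=14-13=1
  J4: C=17, d=14, L=17-14=3
  J5: C=26, d=35, L=26-35=-9
  J3: C=33, d=43, L=33-43=-10
  J2: C=46, d=59, L=46-59=-13
Lmax = max(1, 3, -9, -10, -13)
= 3


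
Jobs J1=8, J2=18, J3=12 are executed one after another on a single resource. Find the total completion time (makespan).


Sequential makespan: sum all processing times
= 8 + 18 + 12
= 38 time units


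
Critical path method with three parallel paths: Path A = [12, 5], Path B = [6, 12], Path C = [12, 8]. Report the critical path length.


Path A: 12 + 5 = 17
Path B: 6 + 12 = 18
Path C: 12 + 8 = 20
Critical path = longest = max(17, 18, 20)
= 20 (Path C)


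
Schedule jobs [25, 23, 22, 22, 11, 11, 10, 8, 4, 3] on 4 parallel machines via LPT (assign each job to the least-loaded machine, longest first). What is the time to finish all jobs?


Jobs (LPT sorted): [25, 23, 22, 22, 11, 11, 10, 8, 4, 3]
Machines: 4
  J=25 → Machine 1 (load: 0+25=25)
  J=23 → Machine 2 (load: 0+23=23)
  J=22 → Machine 3 (load: 0+22=22)
  J=22 → Machine 4 (load: 0+22=22)
  J=11 → Machine 3 (load: 22+11=33)
  J=11 → Machine 4 (load: 22+11=33)
  J=10 → Machine 2 (load: 23+10=33)
  J=8 → Machine 1 (load: 25+8=33)
  J=4 → Machine 1 (load: 33+4=37)
  J=3 → Machine 2 (load: 33+3=36)
Machine loads: [37, 36, 33, 33]
Makespan = max = 37 time units


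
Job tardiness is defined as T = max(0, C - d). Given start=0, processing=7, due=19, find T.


Completion = start + processing = 0 + 7 = 7
Tardiness = max(0, C - d) = max(0, 7 - 19)
= max(0, -12)
= 0


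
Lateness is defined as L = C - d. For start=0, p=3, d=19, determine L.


Completion = 0 + 3 = 3
Lateness = C - d = 3 - 19
= -16


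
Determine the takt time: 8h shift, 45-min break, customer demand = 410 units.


Available = 8×60 - 45 = 435 min
Takt time = 435 / 410
= 1.06 min/unit


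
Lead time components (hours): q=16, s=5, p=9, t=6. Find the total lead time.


Lead time = queue + setup + processing + transit
= 16 + 5 + 9 + 6
= 36 hours


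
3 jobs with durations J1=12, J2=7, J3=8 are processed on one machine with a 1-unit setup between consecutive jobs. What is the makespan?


Makespan = Σ processing + (n-1) × setup
= (12 + 7 + 8) + (3-1)×1
= 27 + 2
= 29 time units


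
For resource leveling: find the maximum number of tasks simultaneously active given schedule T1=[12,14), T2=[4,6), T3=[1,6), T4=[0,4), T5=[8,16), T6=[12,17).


Check each time point for overlaps:
  t=12: 3 tasks active (T1, T5, T6)
Max concurrent = 3


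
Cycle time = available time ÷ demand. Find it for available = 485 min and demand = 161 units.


Cycle time = available time / demand
= 485 / 161
= 3.01 min/unit


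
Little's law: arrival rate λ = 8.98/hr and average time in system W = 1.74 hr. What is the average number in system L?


Little's law: L = λ × W
= 8.98 × 1.74
= 15.63


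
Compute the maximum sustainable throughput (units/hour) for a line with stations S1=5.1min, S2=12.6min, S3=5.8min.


Bottleneck = longest station time
Station times: [5.1, 12.6, 5.8]
Max = 12.6 min
Rate = 60 / 12.6
= 4.76 units/hour (bottleneck: 12.6min)


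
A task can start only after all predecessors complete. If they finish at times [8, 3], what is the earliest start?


ES = max of all predecessor completion times
Predecessors: [8, 3]
ES = max(8, 3)
= 8


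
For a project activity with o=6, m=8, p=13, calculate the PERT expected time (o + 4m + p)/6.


te = (o + 4m + p) / 6
= (6 + 4×8 + 13) / 6
= (6 + 32 + 13) / 6
= 51 / 6
= 8.50


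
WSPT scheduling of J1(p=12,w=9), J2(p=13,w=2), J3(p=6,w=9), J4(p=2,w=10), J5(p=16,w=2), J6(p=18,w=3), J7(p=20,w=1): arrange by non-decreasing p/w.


WSPT (Smith's rule): sort by p/w ascending
  J4: p/w = 2/10 = 0.200
  J3: p/w = 6/9 = 0.667
  J1: p/w = 12/9 = 1.333
  J6: p/w = 18/3 = 6.000
  J2: p/w = 13/2 = 6.500
  J5: p/w = 16/2 = 8.000
  J7: p/w = 20/1 = 20.000
Order: J4 → J3 → J1 → J6 → J2 → J5 → J7


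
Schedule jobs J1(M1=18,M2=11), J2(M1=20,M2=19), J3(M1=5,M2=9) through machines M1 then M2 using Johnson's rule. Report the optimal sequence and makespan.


Johnson's rule:
Group 1 (M1≤M2, sort by M1): ['J3']
Group 2 (M1>M2, sort desc M2): ['J2', 'J1']
Sequence: J3 → J2 → J1
Makespan calculation:
  J3: M1 done=5, M2 done=14
  J2: M1 done=25, M2 done=44
  J1: M1 done=43, M2 done=55
= Sequence: J3 → J2 → J1, Makespan: 55


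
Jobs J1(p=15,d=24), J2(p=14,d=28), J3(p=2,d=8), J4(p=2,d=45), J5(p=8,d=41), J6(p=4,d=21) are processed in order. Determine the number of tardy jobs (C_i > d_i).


Completion vs due date:
  J1: C=15, d=24 → on time
  J2: C=29, d=28 → TARDY
  J3: C=31, d=8 → TARDY
  J4: C=33, d=45 → on time
  J5: C=41, d=41 → on time
  J6: C=45, d=21 → TARDY
Tardy jobs: J2, J3, J6
Count = 3


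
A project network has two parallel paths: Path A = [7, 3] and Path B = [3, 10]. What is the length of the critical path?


Path A: 7 + 3 = 10
Path B: 3 + 10 = 13
Critical path = longest = max(10, 13)
= 13 (Path B)


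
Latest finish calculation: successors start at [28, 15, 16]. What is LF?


LF = min of all successor start times
Successors start at: [28, 15, 16]
LF = min(28, 15, 16)
= 15


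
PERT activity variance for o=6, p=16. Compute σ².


σ² = ((p - o) / 6)² = (p - o)² / 36
= (16 - 6)² / 36
= 10² / 36
= 100 / 36
= 2.7778


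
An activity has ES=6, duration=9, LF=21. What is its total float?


EF = ES + duration = 6 + 9 = 15
LS = LF - duration = 21 - 9 = 12
Total Float = LF - EF = 21 - 15
(or LS - ES = 12 - 6)
= 6


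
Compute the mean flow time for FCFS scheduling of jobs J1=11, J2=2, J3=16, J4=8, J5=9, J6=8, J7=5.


Completion times:
  J1: completes at 11
  J2: completes at 13
  J3: completes at 29
  J4: completes at 37
  J5: completes at 46
  J6: completes at 54
  J7: completes at 59
Sum = 249
Average = 249/7
= 35.57


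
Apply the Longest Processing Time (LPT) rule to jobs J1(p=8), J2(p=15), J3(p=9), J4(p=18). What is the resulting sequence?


LPT: sort by longest processing time first
  J4: p=18
  J2: p=15
  J3: p=9
  J1: p=8
Order: J4 → J2 → J3 → J1


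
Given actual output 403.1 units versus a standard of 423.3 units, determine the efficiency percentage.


Efficiency = (actual / standard) × 100
= (403.1 / 423.3) × 100
= 95.2%


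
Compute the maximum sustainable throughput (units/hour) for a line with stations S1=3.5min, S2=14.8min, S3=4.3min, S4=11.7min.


Bottleneck = longest station time
Station times: [3.5, 14.8, 4.3, 11.7]
Max = 14.8 min
Rate = 60 / 14.8
= 4.05 units/hour (bottleneck: 14.8min)


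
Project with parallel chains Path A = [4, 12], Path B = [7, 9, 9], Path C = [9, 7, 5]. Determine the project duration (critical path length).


Path A: 4 + 12 = 16
Path B: 7 + 9 + 9 = 25
Path C: 9 + 7 + 5 = 21
Critical path = longest = max(16, 25, 21)
= 25 (Path B)


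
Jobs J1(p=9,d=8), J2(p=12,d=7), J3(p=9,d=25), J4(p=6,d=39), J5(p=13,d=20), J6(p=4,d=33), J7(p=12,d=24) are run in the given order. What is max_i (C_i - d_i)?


Lateness per job (L = C - d):
  J1: C=9, d=8, L=1
  J2: C=21, d=7, L=14
  J3: C=30, d=25, L=5
  J4: C=36, d=39, L=-3
  J5: C=49, d=20, L=29
  J6: C=53, d=33, L=20
  J7: C=65, d=24, L=41
Lmax = max(1, 14, 5, -3, 29, 20, 41)
= 41


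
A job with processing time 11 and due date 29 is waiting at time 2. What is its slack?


Slack = due - current_time - processing
= 29 - 2 - 11
= 16


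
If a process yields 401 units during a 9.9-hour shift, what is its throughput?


Throughput = units / time
= 401 / 9.9
= 40.5 units/hour


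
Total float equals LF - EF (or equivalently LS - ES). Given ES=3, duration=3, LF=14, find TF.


EF = ES + duration = 3 + 3 = 6
LS = LF - duration = 14 - 3 = 11
Total Float = LF - EF = 14 - 6
(or LS - ES = 11 - 3)
= 8


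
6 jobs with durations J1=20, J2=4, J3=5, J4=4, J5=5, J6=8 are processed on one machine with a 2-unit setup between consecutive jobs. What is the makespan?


Makespan = Σ processing + (n-1) × setup
= (20 + 4 + 5 + 4 + 5 + 8) + (6-1)×2
= 46 + 10
= 56 time units


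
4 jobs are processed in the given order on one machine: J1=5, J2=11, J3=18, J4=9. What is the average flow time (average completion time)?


Completion times:
  J1: completes at 5
  J2: completes at 16
  J3: completes at 34
  J4: completes at 43
Sum = 98
Average = 98/4
= 24.50


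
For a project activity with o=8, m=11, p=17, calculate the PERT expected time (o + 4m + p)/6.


te = (o + 4m + p) / 6
= (8 + 4×11 + 17) / 6
= (8 + 44 + 17) / 6
= 69 / 6
= 11.50


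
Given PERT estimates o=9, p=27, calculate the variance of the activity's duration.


σ² = ((p - o) / 6)² = (p - o)² / 36
= (27 - 9)² / 36
= 18² / 36
= 324 / 36
= 9.0000


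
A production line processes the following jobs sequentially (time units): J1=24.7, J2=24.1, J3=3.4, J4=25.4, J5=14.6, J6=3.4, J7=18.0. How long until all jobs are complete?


Sequential makespan: sum all processing times
= 24.7 + 24.1 + 3.4 + 25.4 + 14.6 + 3.4 + 18.0
= 113.6 time units


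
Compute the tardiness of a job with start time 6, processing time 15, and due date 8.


Completion = start + processing = 6 + 15 = 21
Tardiness = max(0, C - d) = max(0, 21 - 8)
= max(0, 13)
= 13


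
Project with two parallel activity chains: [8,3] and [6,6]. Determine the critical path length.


Path A: 8 + 3 = 11
Path B: 6 + 6 = 12
Critical path = longest = max(11, 12)
= 12 (Path B)


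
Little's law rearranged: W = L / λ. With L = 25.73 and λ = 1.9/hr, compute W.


Little's law: L = λW → W = L / λ
= 25.73 / 1.9
= 13.54 hours


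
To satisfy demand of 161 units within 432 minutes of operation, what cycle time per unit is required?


Cycle time = available time / demand
= 432 / 161
= 2.68 min/unit


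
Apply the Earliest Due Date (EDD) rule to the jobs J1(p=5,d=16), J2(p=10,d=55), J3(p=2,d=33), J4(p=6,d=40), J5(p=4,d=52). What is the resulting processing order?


EDD: sort by earliest due date
  J1: d=16, p=5
  J3: d=33, p=2
  J4: d=40, p=6
  J5: d=52, p=4
  J2: d=55, p=10
Order: J1 → J3 → J4 → J5 → J2


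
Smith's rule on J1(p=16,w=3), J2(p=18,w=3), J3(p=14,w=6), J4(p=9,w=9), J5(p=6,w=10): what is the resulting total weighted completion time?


WSPT order (by p/w): J5 → J4 → J3 → J1 → J2
  J5: C=6, w·C=10×6=60
  J4: C=15, w·C=9×15=135
  J3: C=29, w·C=6×29=174
  J1: C=45, w·C=3×45=135
  J2: C=63, w·C=3×63=189
Σ w·C = 693
= 693


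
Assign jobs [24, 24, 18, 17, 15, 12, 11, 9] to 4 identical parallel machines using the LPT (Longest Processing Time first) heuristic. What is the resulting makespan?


Jobs (LPT sorted): [24, 24, 18, 17, 15, 12, 11, 9]
Machines: 4
  J=24 → Machine 1 (load: 0+24=24)
  J=24 → Machine 2 (load: 0+24=24)
  J=18 → Machine 3 (load: 0+18=18)
  J=17 → Machine 4 (load: 0+17=17)
  J=15 → Machine 4 (load: 17+15=32)
  J=12 → Machine 3 (load: 18+12=30)
  J=11 → Machine 1 (load: 24+11=35)
  J=9 → Machine 2 (load: 24+9=33)
Machine loads: [35, 33, 30, 32]
Makespan = max = 35 time units


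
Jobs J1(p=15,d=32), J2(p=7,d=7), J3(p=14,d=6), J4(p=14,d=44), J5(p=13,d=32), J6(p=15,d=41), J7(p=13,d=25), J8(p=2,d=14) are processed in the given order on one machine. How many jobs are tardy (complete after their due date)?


Completion vs due date:
  J1: C=15, d=32 → on time
  J2: C=22, d=7 → TARDY
  J3: C=36, d=6 → TARDY
  J4: C=50, d=44 → TARDY
  J5: C=63, d=32 → TARDY
  J6: C=78, d=41 → TARDY
  J7: C=91, d=25 → TARDY
  J8: C=93, d=14 → TARDY
Tardy jobs: J2, J3, J4, J5, J6, J7, J8
Count = 7


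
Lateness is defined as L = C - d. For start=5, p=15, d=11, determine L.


Completion = 5 + 15 = 20
Lateness = C - d = 20 - 11
= 9


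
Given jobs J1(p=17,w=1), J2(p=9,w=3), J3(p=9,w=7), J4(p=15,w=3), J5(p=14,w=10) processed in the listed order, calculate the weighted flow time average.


Completion times:
  J1: C=17, w×C=1×17=17
  J2: C=26, w×C=3×26=78
  J3: C=35, w×C=7×35=245
  J4: C=50, w×C=3×50=150
  J5: C=64, w×C=10×64=640
Sum w×C = 1130
Sum w = 24
Weighted avg = 1130/24
= 47.08


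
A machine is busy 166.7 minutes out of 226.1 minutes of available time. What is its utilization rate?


Utilization = busy / total × 100
= 166.7 / 226.1 × 100
= 73.7%


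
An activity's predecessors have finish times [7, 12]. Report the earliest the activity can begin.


ES = max of all predecessor completion times
Predecessors: [7, 12]
ES = max(7, 12)
= 12


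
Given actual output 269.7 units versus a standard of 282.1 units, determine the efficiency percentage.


Efficiency = (actual / standard) × 100
= (269.7 / 282.1) × 100
= 95.6%


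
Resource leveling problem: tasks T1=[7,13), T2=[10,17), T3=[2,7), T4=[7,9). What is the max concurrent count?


Check each time point for overlaps:
  t=7: 2 tasks active (T1, T4)
Max concurrent = 2


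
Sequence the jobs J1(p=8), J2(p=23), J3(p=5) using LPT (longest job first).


LPT: sort by longest processing time first
  J2: p=23
  J1: p=8
  J3: p=5
Order: J2 → J1 → J3


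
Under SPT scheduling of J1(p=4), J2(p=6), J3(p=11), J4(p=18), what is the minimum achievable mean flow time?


SPT order: J1 → J2 → J3 → J4
Completion times:
  J1: C=4
  J2: C=10
  J3: C=21
  J4: C=39
Sum = 74, n = 4
Mean flow = 74/4
= 18.50


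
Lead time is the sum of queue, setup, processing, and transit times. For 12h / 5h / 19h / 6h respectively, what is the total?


Lead time = queue + setup + processing + transit
= 12 + 5 + 19 + 6
= 42 hours


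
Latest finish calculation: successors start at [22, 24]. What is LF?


LF = min of all successor start times
Successors start at: [22, 24]
LF = min(22, 24)
= 22


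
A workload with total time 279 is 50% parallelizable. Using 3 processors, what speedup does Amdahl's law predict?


Amdahl's law: T_p = T × ((1-p) + p/N)
= 279 × ((1-0.5) + 0.5/3)
= 279 × (0.50 + 0.1667)
= 279 × 0.6667
= 186.00
Speedup = 279/186.00
= 1.50×


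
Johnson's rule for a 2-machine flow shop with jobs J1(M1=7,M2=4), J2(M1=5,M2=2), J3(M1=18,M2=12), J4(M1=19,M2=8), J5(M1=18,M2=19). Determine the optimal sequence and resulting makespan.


Johnson's rule:
Group 1 (M1≤M2, sort by M1): ['J5']
Group 2 (M1>M2, sort desc M2): ['J3', 'J4', 'J1', 'J2']
Sequence: J5 → J3 → J4 → J1 → J2
Makespan calculation:
  J5: M1 done=18, M2 done=37
  J3: M1 done=36, M2 done=49
  J4: M1 done=55, M2 done=63
  J1: M1 done=62, M2 done=67
  J2: M1 done=67, M2 done=69
= Sequence: J5 → J3 → J4 → J1 → J2, Makespan: 69


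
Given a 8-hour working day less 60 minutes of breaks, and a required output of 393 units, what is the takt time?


Available = 8×60 - 60 = 420 min
Takt time = 420 / 393
= 1.07 min/unit


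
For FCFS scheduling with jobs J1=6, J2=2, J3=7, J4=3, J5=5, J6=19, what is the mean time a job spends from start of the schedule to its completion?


Completion times:
  J1: completes at 6
  J2: completes at 8
  J3: completes at 15
  J4: completes at 18
  J5: completes at 23
  J6: completes at 42
Sum = 112
Average = 112/6
= 18.67


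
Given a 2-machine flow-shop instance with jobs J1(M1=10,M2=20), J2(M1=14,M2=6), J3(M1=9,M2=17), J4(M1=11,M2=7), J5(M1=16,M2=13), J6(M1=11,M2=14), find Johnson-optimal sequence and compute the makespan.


Johnson's rule:
Group 1 (M1≤M2, sort by M1): ['J3', 'J1', 'J6']
Group 2 (M1>M2, sort desc M2): ['J5', 'J4', 'J2']
Sequence: J3 → J1 → J6 → J5 → J4 → J2
Makespan calculation:
  J3: M1 done=9, M2 done=26
  J1: M1 done=19, M2 done=46
  J6: M1 done=30, M2 done=60
  J5: M1 done=46, M2 done=73
  J4: M1 done=57, M2 done=80
  J2: M1 done=71, M2 done=86
= Sequence: J3 → J1 → J6 → J5 → J4 → J2, Makespan: 86


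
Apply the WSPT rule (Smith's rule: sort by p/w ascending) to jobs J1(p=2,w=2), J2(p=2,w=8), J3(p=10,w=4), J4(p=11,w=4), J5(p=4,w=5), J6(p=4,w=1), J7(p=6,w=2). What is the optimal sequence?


WSPT (Smith's rule): sort by p/w ascending
  J2: p/w = 2/8 = 0.250
  J5: p/w = 4/5 = 0.800
  J1: p/w = 2/2 = 1.000
  J3: p/w = 10/4 = 2.500
  J4: p/w = 11/4 = 2.750
  J7: p/w = 6/2 = 3.000
  J6: p/w = 4/1 = 4.000
Order: J2 → J5 → J1 → J3 → J4 → J7 → J6


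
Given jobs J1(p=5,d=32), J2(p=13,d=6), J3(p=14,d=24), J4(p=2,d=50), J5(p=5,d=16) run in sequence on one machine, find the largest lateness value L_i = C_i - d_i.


Lateness per job (L = C - d):
  J1: C=5, d=32, L=-27
  J2: C=18, d=6, L=12
  J3: C=32, d=24, L=8
  J4: C=34, d=50, L=-16
  J5: C=39, d=16, L=23
Lmax = max(-27, 12, 8, -16, 23)
= 23


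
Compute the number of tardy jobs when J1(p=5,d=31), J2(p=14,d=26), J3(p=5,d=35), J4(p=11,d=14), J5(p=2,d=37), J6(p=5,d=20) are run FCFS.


Completion vs due date:
  J1: C=5, d=31 → on time
  J2: C=19, d=26 → on time
  J3: C=24, d=35 → on time
  J4: C=35, d=14 → TARDY
  J5: C=37, d=37 → on time
  J6: C=42, d=20 → TARDY
Tardy jobs: J4, J6
Count = 2


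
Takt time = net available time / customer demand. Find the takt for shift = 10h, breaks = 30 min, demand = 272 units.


Available = 10×60 - 30 = 570 min
Takt time = 570 / 272
= 2.10 min/unit


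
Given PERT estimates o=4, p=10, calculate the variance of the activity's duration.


σ² = ((p - o) / 6)² = (p - o)² / 36
= (10 - 4)² / 36
= 6² / 36
= 36 / 36
= 1.0000


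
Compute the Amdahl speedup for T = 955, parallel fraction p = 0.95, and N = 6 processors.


Amdahl's law: T_p = T × ((1-p) + p/N)
= 955 × ((1-0.95) + 0.95/6)
= 955 × (0.05 + 0.1583)
= 955 × 0.2083
= 198.96
Speedup = 955/198.96
= 4.80×


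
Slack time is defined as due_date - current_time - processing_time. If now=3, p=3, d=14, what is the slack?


Slack = due - current_time - processing
= 14 - 3 - 3
= 8


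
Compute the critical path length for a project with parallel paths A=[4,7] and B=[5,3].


Path A: 4 + 7 = 11
Path B: 5 + 3 = 8
Critical path = longest = max(11, 8)
= 11 (Path A)


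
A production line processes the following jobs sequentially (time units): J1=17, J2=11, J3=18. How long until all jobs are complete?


Sequential makespan: sum all processing times
= 17 + 11 + 18
= 46 time units


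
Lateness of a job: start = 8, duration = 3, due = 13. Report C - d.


Completion = 8 + 3 = 11
Lateness = C - d = 11 - 13
= -2


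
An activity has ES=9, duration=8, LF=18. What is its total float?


EF = ES + duration = 9 + 8 = 17
LS = LF - duration = 18 - 8 = 10
Total Float = LF - EF = 18 - 17
(or LS - ES = 10 - 9)
= 1


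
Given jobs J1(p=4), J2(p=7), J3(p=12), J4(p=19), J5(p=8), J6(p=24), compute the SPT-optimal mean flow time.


SPT order: J1 → J2 → J5 → J3 → J4 → J6
Completion times:
  J1: C=4
  J2: C=11
  J5: C=19
  J3: C=31
  J4: C=50
  J6: C=74
Sum = 189, n = 6
Mean flow = 189/6
= 31.50


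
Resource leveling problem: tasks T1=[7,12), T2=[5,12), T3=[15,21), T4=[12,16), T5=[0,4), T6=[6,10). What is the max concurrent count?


Check each time point for overlaps:
  t=7: 3 tasks active (T1, T2, T6)
Max concurrent = 3


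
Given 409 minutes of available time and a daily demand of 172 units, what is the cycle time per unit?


Cycle time = available time / demand
= 409 / 172
= 2.38 min/unit


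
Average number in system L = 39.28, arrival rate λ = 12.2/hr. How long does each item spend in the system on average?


Little's law: L = λW → W = L / λ
= 39.28 / 12.2
= 3.22 hours


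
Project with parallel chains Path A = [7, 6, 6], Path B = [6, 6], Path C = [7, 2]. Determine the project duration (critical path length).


Path A: 7 + 6 + 6 = 19
Path B: 6 + 6 = 12
Path C: 7 + 2 = 9
Critical path = longest = max(19, 12, 9)
= 19 (Path A)


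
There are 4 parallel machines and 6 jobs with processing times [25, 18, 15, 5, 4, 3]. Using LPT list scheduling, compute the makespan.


Jobs (LPT sorted): [25, 18, 15, 5, 4, 3]
Machines: 4
  J=25 → Machine 1 (load: 0+25=25)
  J=18 → Machine 2 (load: 0+18=18)
  J=15 → Machine 3 (load: 0+15=15)
  J=5 → Machine 4 (load: 0+5=5)
  J=4 → Machine 4 (load: 5+4=9)
  J=3 → Machine 4 (load: 9+3=12)
Machine loads: [25, 18, 15, 12]
Makespan = max = 25 time units


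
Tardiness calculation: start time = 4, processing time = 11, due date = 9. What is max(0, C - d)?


Completion = start + processing = 4 + 11 = 15
Tardiness = max(0, C - d) = max(0, 15 - 9)
= max(0, 6)
= 6


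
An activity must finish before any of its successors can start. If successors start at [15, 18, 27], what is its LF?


LF = min of all successor start times
Successors start at: [15, 18, 27]
LF = min(15, 18, 27)
= 15


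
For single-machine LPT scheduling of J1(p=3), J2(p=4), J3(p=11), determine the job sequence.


LPT: sort by longest processing time first
  J3: p=11
  J2: p=4
  J1: p=3
Order: J3 → J2 → J1


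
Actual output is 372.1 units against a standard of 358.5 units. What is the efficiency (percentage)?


Efficiency = (actual / standard) × 100
= (372.1 / 358.5) × 100
= 103.8%
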